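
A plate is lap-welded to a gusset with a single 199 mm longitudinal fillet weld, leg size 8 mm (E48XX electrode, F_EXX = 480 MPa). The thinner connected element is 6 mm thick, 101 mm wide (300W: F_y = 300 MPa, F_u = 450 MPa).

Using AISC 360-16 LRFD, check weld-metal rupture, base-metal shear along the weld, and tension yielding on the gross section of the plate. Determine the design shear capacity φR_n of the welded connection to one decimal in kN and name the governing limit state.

Weld metal: throat = 0.707×8 = 5.656 mm, L = 199 mm. φR_n = 0.75 × 0.6 × 480 × 5.656 × 199 = 243.1 kN.
Base metal shear (6 mm plate): yield φR_n = 1.0×0.6×300×6×199 = 214.9 kN; rupture φR_n = 0.75×0.6×450×6×199 = 241.8 kN; take 214.9 kN (yield).
Tension yield (gross): A_g = 101×6 = 606 mm². φR_n = 0.90 × 300 × 606 = 163.6 kN.
Governing: min(243.1, 214.9, 163.6) = 163.6 kN → gross-section yield.

163.6 kN (gross-section yield governs)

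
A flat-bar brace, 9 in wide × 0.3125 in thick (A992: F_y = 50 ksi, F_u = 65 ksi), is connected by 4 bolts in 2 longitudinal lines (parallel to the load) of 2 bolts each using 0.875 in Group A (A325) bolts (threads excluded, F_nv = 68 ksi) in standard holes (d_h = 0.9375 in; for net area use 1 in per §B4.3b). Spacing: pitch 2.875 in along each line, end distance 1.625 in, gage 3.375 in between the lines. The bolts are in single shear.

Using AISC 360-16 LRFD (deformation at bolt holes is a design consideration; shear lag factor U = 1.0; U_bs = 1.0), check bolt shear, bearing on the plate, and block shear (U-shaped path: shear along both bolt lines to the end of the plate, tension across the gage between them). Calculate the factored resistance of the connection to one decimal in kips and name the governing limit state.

91.0 kips (block shear governs)

Bolt shear: A_b = π(0.875)²/4 = 0.60132 in². φR_n = 0.75 × 68 × 0.60132 × 4 × 1 = 122.7 kips.
Bearing (0.3125 in plate, F_u = 65 ksi): end bolts L_c = 1.625 − 0.9375/2 = 1.15625, R_n = min(1.2×1.15625×0.3125×65, 2.4×0.875×0.3125×65) = 28.184 kips/bolt; interior L_c = 2.875 − 0.9375 = 1.9375, R_n = 42.656 kips/bolt. φR_n = 0.75 × (2×28.184 + 2×42.656) = 106.3 kips.
Block shear: shear path 2×[1.625+1×2.875] = 2×4.5 in, A_gv = 2.8125, A_nv = 2×(4.5 − 1.5×1)×0.3125 = 1.875 in²; tension across gage: (3.375 − 1×1)×0.3125 = 0.74219 in². R_n = min(0.6×65×1.875, 0.6×50×2.8125) + 1.0×65×0.74219 = min(73.125, 84.375) + 48.242 = 121.37 kips. φR_n = 0.75 × 121.37 = 91.0 kips.
Governing: min(122.7, 106.3, 91.0) = 91.0 kips → block shear.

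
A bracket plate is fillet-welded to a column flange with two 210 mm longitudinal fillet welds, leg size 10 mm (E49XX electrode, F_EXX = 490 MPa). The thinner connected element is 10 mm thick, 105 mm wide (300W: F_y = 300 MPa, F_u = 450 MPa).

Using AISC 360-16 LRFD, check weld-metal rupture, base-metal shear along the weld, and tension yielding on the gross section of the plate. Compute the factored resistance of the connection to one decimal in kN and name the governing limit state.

Weld metal: throat = 0.707×10 = 7.07 mm, L = 2×210 = 420 mm. φR_n = 0.75 × 0.6 × 490 × 7.07 × 420 = 654.8 kN.
Base metal shear (10 mm plate): yield φR_n = 1.0×0.6×300×10×420 = 756.0 kN; rupture φR_n = 0.75×0.6×450×10×420 = 850.5 kN; take 756.0 kN (yield).
Tension yield (gross): A_g = 105×10 = 1050 mm². φR_n = 0.90 × 300 × 1050 = 283.5 kN.
Governing: min(654.8, 756.0, 283.5) = 283.5 kN → gross-section yield.

283.5 kN (gross-section yield governs)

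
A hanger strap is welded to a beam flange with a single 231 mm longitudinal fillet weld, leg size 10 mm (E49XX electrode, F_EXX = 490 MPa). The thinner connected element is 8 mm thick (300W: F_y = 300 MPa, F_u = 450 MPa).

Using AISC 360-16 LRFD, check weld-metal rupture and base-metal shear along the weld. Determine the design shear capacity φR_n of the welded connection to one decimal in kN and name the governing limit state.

332.6 kN (base-metal shear governs)

Weld metal: throat = 0.707×10 = 7.07 mm, L = 231 mm. φR_n = 0.75 × 0.6 × 490 × 7.07 × 231 = 360.1 kN.
Base metal shear (8 mm plate): yield φR_n = 1.0×0.6×300×8×231 = 332.6 kN; rupture φR_n = 0.75×0.6×450×8×231 = 374.2 kN; take 332.6 kN (yield).
Governing: min(360.1, 332.6) = 332.6 kN → base-metal shear.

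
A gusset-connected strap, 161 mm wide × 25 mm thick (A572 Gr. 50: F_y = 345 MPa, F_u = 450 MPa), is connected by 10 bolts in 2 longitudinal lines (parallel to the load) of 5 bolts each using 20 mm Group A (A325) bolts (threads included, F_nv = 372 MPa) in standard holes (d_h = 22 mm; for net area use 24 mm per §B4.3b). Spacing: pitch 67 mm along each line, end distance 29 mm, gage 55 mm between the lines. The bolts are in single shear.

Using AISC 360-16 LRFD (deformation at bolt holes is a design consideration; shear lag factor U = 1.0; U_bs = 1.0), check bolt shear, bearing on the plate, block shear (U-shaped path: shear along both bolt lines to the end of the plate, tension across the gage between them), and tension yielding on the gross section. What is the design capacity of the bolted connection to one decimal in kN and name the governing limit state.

Bolt shear: A_b = π(20)²/4 = 314.16 mm². φR_n = 0.75 × 372 × 314.16 × 10 × 1 = 876.5 kN.
Bearing (25 mm plate, F_u = 450 MPa): end bolts L_c = 29 − 22/2 = 18, R_n = min(1.2×18×25×450, 2.4×20×25×450) = 243 kN/bolt; interior L_c = 67 − 22 = 45, R_n = 540 kN/bolt. φR_n = 0.75 × (2×243 + 8×540) = 3604.5 kN.
Block shear: shear path 2×[29+4×67] = 2×297 mm, A_gv = 14850, A_nv = 2×(297 − 4.5×24)×25 = 9450 mm²; tension across gage: (55 − 1×24)×25 = 775 mm². R_n = min(0.6×450×9450, 0.6×345×14850) + 1.0×450×775 = min(2551.5, 3074) + 348.75 = 2900.3 kN. φR_n = 0.75 × 2900.3 = 2175.2 kN.
Tension yield (gross): A_g = 161×25 = 4025 mm². φR_n = 0.90 × 345 × 4025 = 1249.8 kN.
Governing: min(876.5, 3604.5, 2175.2, 1249.8) = 876.5 kN → bolt shear.

876.5 kN (bolt shear governs)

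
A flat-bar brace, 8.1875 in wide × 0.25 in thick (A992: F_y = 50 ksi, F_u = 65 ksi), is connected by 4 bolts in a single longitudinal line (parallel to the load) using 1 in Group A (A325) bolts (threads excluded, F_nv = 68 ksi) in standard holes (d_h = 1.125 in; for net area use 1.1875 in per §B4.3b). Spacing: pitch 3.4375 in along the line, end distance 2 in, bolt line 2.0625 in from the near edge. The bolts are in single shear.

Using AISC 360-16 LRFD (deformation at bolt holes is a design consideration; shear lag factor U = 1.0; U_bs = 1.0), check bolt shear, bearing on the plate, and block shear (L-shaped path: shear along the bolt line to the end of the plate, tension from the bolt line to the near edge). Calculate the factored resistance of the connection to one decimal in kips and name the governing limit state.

77.5 kips (block shear governs)

Bolt shear: A_b = π(1)²/4 = 0.7854 in². φR_n = 0.75 × 68 × 0.7854 × 4 × 1 = 160.2 kips.
Bearing (0.25 in plate, F_u = 65 ksi): end bolts L_c = 2 − 1.125/2 = 1.4375, R_n = min(1.2×1.4375×0.25×65, 2.4×1×0.25×65) = 28.031 kips/bolt; interior L_c = 3.4375 − 1.125 = 2.3125, R_n = 39 kips/bolt. φR_n = 0.75 × (1×28.031 + 3×39) = 108.8 kips.
Block shear: shear path 1×[2+3×3.4375] = 1×12.3125 in, A_gv = 3.0781, A_nv = 1×(12.3125 − 3.5×1.1875)×0.25 = 2.0391 in²; tension to near edge: (2.0625 − 0.5×1.1875)×0.25 = 0.36719 in². R_n = min(0.6×65×2.0391, 0.6×50×3.0781) + 1.0×65×0.36719 = min(79.525, 92.343) + 23.867 = 103.39 kips. φR_n = 0.75 × 103.39 = 77.5 kips.
Governing: min(160.2, 108.8, 77.5) = 77.5 kips → block shear.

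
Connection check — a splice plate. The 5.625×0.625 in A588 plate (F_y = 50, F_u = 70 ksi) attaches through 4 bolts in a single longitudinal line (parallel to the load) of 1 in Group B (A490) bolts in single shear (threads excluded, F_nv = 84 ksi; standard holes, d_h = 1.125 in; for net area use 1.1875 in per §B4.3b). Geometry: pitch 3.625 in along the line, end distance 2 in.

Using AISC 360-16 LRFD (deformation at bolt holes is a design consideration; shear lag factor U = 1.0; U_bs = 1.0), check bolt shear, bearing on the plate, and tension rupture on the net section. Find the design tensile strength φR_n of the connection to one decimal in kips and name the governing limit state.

145.6 kips (net-section rupture governs)

Bolt shear: A_b = π(1)²/4 = 0.7854 in². φR_n = 0.75 × 84 × 0.7854 × 4 × 1 = 197.9 kips.
Bearing (0.625 in plate, F_u = 70 ksi): end bolts L_c = 2 − 1.125/2 = 1.4375, R_n = min(1.2×1.4375×0.625×70, 2.4×1×0.625×70) = 75.469 kips/bolt; interior L_c = 3.625 − 1.125 = 2.5, R_n = 105 kips/bolt. φR_n = 0.75 × (1×75.469 + 3×105) = 292.9 kips.
Tension rupture (net): A_n = (5.625 − 1×1.1875)×0.625 = 2.7734 in² (U = 1.0, A_e = A_n). φR_n = 0.75 × 70 × 2.7734 = 145.6 kips.
Governing: min(197.9, 292.9, 145.6) = 145.6 kips → net-section rupture.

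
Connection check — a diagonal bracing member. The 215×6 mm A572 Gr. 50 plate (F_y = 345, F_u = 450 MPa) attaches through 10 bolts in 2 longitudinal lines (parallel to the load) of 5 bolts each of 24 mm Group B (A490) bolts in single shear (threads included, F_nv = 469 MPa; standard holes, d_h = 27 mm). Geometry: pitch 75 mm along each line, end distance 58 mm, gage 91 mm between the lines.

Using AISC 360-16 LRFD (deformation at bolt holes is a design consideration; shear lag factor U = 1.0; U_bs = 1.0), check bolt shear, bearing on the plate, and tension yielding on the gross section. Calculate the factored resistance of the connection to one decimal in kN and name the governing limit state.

Bolt shear: A_b = π(24)²/4 = 452.39 mm². φR_n = 0.75 × 469 × 452.39 × 10 × 1 = 1591.3 kN.
Bearing (6 mm plate, F_u = 450 MPa): end bolts L_c = 58 − 27/2 = 44.5, R_n = min(1.2×44.5×6×450, 2.4×24×6×450) = 144.18 kN/bolt; interior L_c = 75 − 27 = 48, R_n = 155.52 kN/bolt. φR_n = 0.75 × (2×144.18 + 8×155.52) = 1149.4 kN.
Tension yield (gross): A_g = 215×6 = 1290 mm². φR_n = 0.90 × 345 × 1290 = 400.5 kN.
Governing: min(1591.3, 1149.4, 400.5) = 400.5 kN → gross-section yield.

400.5 kN (gross-section yield governs)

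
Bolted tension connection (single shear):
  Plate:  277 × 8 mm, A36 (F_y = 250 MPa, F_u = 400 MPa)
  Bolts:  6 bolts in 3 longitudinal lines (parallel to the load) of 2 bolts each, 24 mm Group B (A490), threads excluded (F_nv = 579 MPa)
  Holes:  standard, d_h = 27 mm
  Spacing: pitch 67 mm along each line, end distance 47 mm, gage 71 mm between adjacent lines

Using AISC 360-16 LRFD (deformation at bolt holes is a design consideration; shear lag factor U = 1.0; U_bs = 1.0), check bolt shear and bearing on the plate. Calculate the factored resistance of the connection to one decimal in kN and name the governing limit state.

Bolt shear: A_b = π(24)²/4 = 452.39 mm². φR_n = 0.75 × 579 × 452.39 × 6 × 1 = 1178.7 kN.
Bearing (8 mm plate, F_u = 400 MPa): end bolts L_c = 47 − 27/2 = 33.5, R_n = min(1.2×33.5×8×400, 2.4×24×8×400) = 128.64 kN/bolt; interior L_c = 67 − 27 = 40, R_n = 153.6 kN/bolt. φR_n = 0.75 × (3×128.64 + 3×153.6) = 635.0 kN.
Governing: min(1178.7, 635.0) = 635.0 kN → bearing.

635.0 kN (bearing governs)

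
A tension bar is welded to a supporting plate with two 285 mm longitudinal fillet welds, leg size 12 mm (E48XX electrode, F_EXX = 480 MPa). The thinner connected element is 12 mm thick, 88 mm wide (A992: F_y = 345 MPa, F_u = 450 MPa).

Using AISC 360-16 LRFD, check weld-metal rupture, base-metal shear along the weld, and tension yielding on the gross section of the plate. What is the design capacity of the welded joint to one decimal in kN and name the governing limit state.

327.9 kN (gross-section yield governs)

Weld metal: throat = 0.707×12 = 8.484 mm, L = 2×285 = 570 mm. φR_n = 0.75 × 0.6 × 480 × 8.484 × 570 = 1044.6 kN.
Base metal shear (12 mm plate): yield φR_n = 1.0×0.6×345×12×570 = 1415.9 kN; rupture φR_n = 0.75×0.6×450×12×570 = 1385.1 kN; take 1385.1 kN (rupture).
Tension yield (gross): A_g = 88×12 = 1056 mm². φR_n = 0.90 × 345 × 1056 = 327.9 kN.
Governing: min(1044.6, 1385.1, 327.9) = 327.9 kN → gross-section yield.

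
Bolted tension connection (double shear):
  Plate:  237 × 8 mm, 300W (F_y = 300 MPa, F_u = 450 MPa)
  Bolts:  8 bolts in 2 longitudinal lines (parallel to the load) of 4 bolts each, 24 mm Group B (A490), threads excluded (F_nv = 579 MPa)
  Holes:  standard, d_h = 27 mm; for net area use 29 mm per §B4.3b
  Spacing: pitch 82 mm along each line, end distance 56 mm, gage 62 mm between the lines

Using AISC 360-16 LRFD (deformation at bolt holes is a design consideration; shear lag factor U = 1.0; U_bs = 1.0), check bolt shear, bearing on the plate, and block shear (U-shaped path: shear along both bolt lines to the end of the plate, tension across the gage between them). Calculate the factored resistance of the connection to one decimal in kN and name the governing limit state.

738.7 kN (block shear governs)

Bolt shear: A_b = π(24)²/4 = 452.39 mm². φR_n = 0.75 × 579 × 452.39 × 8 × 2 = 3143.2 kN.
Bearing (8 mm plate, F_u = 450 MPa): end bolts L_c = 56 − 27/2 = 42.5, R_n = min(1.2×42.5×8×450, 2.4×24×8×450) = 183.6 kN/bolt; interior L_c = 82 − 27 = 55, R_n = 207.36 kN/bolt. φR_n = 0.75 × (2×183.6 + 6×207.36) = 1208.5 kN.
Block shear: shear path 2×[56+3×82] = 2×302 mm, A_gv = 4832, A_nv = 2×(302 − 3.5×29)×8 = 3208 mm²; tension across gage: (62 − 1×29)×8 = 264 mm². R_n = min(0.6×450×3208, 0.6×300×4832) + 1.0×450×264 = min(866.16, 869.76) + 118.8 = 984.96 kN. φR_n = 0.75 × 984.96 = 738.7 kN.
Governing: min(3143.2, 1208.5, 738.7) = 738.7 kN → block shear.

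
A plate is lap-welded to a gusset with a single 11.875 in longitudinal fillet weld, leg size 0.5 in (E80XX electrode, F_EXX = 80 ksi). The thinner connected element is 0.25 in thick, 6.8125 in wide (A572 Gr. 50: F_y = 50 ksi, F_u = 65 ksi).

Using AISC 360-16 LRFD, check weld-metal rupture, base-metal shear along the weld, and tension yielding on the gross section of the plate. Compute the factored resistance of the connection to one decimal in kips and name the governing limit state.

76.6 kips (gross-section yield governs)

Weld metal: throat = 0.707×0.5 = 0.3535 in, L = 11.875 in. φR_n = 0.75 × 0.6 × 80 × 0.3535 × 11.875 = 151.1 kips.
Base metal shear (0.25 in plate): yield φR_n = 1.0×0.6×50×0.25×11.875 = 89.1 kips; rupture φR_n = 0.75×0.6×65×0.25×11.875 = 86.8 kips; take 86.8 kips (rupture).
Tension yield (gross): A_g = 6.8125×0.25 = 1.7031 in². φR_n = 0.90 × 50 × 1.7031 = 76.6 kips.
Governing: min(151.1, 86.8, 76.6) = 76.6 kips → gross-section yield.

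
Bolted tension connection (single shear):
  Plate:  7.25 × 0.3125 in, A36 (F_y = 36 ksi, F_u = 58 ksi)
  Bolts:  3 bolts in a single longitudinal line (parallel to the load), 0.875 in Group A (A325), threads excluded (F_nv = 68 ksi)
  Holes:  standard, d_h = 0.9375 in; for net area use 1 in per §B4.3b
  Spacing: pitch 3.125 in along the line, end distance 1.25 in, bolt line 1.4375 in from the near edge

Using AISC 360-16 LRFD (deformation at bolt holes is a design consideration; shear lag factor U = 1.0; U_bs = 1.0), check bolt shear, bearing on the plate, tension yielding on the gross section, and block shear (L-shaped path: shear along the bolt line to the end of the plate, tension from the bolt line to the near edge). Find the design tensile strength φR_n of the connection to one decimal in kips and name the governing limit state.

50.7 kips (block shear governs)

Bolt shear: A_b = π(0.875)²/4 = 0.60132 in². φR_n = 0.75 × 68 × 0.60132 × 3 × 1 = 92.0 kips.
Bearing (0.3125 in plate, F_u = 58 ksi): end bolts L_c = 1.25 − 0.9375/2 = 0.78125, R_n = min(1.2×0.78125×0.3125×58, 2.4×0.875×0.3125×58) = 16.992 kips/bolt; interior L_c = 3.125 − 0.9375 = 2.1875, R_n = 38.063 kips/bolt. φR_n = 0.75 × (1×16.992 + 2×38.063) = 69.8 kips.
Tension yield (gross): A_g = 7.25×0.3125 = 2.2656 in². φR_n = 0.90 × 36 × 2.2656 = 73.4 kips.
Block shear: shear path 1×[1.25+2×3.125] = 1×7.5 in, A_gv = 2.3438, A_nv = 1×(7.5 − 2.5×1)×0.3125 = 1.5625 in²; tension to near edge: (1.4375 − 0.5×1)×0.3125 = 0.29297 in². R_n = min(0.6×58×1.5625, 0.6×36×2.3438) + 1.0×58×0.29297 = min(54.375, 50.626) + 16.992 = 67.618 kips. φR_n = 0.75 × 67.618 = 50.7 kips.
Governing: min(92.0, 69.8, 73.4, 50.7) = 50.7 kips → block shear.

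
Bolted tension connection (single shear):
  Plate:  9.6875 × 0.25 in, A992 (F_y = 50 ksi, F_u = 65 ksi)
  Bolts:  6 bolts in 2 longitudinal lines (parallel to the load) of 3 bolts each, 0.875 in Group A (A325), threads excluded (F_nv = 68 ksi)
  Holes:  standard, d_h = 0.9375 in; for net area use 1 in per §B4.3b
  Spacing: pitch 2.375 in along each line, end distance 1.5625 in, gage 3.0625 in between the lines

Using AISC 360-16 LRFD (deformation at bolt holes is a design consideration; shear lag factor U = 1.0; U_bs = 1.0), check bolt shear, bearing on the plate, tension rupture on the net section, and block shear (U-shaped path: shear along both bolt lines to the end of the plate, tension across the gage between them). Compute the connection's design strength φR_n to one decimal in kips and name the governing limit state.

80.9 kips (block shear governs)

Bolt shear: A_b = π(0.875)²/4 = 0.60132 in². φR_n = 0.75 × 68 × 0.60132 × 6 × 1 = 184.0 kips.
Bearing (0.25 in plate, F_u = 65 ksi): end bolts L_c = 1.5625 − 0.9375/2 = 1.09375, R_n = min(1.2×1.09375×0.25×65, 2.4×0.875×0.25×65) = 21.328 kips/bolt; interior L_c = 2.375 − 0.9375 = 1.4375, R_n = 28.031 kips/bolt. φR_n = 0.75 × (2×21.328 + 4×28.031) = 116.1 kips.
Tension rupture (net): A_n = (9.6875 − 2×1)×0.25 = 1.9219 in² (U = 1.0, A_e = A_n). φR_n = 0.75 × 65 × 1.9219 = 93.7 kips.
Block shear: shear path 2×[1.5625+2×2.375] = 2×6.3125 in, A_gv = 3.1563, A_nv = 2×(6.3125 − 2.5×1)×0.25 = 1.9063 in²; tension across gage: (3.0625 − 1×1)×0.25 = 0.51563 in². R_n = min(0.6×65×1.9063, 0.6×50×3.1563) + 1.0×65×0.51563 = min(74.346, 94.689) + 33.516 = 107.86 kips. φR_n = 0.75 × 107.86 = 80.9 kips.
Governing: min(184.0, 116.1, 93.7, 80.9) = 80.9 kips → block shear.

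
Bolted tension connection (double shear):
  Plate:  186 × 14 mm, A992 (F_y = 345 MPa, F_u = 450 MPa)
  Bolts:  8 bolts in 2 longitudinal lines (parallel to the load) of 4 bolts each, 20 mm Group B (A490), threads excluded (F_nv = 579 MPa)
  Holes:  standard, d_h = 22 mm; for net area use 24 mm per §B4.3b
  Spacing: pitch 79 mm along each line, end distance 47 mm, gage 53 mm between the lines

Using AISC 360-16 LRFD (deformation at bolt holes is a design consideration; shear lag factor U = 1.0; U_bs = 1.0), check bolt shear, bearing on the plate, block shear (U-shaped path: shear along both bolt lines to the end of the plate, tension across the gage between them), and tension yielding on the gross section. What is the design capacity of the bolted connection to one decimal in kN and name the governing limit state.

808.5 kN (gross-section yield governs)

Bolt shear: A_b = π(20)²/4 = 314.16 mm². φR_n = 0.75 × 579 × 314.16 × 8 × 2 = 2182.8 kN.
Bearing (14 mm plate, F_u = 450 MPa): end bolts L_c = 47 − 22/2 = 36, R_n = min(1.2×36×14×450, 2.4×20×14×450) = 272.16 kN/bolt; interior L_c = 79 − 22 = 57, R_n = 302.4 kN/bolt. φR_n = 0.75 × (2×272.16 + 6×302.4) = 1769.0 kN.
Block shear: shear path 2×[47+3×79] = 2×284 mm, A_gv = 7952, A_nv = 2×(284 − 3.5×24)×14 = 5600 mm²; tension across gage: (53 − 1×24)×14 = 406 mm². R_n = min(0.6×450×5600, 0.6×345×7952) + 1.0×450×406 = min(1512, 1646.1) + 182.7 = 1694.7 kN. φR_n = 0.75 × 1694.7 = 1271.0 kN.
Tension yield (gross): A_g = 186×14 = 2604 mm². φR_n = 0.90 × 345 × 2604 = 808.5 kN.
Governing: min(2182.8, 1769.0, 1271.0, 808.5) = 808.5 kN → gross-section yield.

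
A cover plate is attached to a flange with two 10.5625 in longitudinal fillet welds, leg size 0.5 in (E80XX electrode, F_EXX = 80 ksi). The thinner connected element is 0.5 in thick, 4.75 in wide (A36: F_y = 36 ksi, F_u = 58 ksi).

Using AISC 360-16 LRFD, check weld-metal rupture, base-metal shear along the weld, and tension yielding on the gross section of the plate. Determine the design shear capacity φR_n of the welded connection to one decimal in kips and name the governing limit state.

Weld metal: throat = 0.707×0.5 = 0.3535 in, L = 2×10.5625 = 21.125 in. φR_n = 0.75 × 0.6 × 80 × 0.3535 × 21.125 = 268.8 kips.
Base metal shear (0.5 in plate): yield φR_n = 1.0×0.6×36×0.5×21.125 = 228.2 kips; rupture φR_n = 0.75×0.6×58×0.5×21.125 = 275.7 kips; take 228.2 kips (yield).
Tension yield (gross): A_g = 4.75×0.5 = 2.375 in². φR_n = 0.90 × 36 × 2.375 = 77.0 kips.
Governing: min(268.8, 228.2, 77.0) = 77.0 kips → gross-section yield.

77.0 kips (gross-section yield governs)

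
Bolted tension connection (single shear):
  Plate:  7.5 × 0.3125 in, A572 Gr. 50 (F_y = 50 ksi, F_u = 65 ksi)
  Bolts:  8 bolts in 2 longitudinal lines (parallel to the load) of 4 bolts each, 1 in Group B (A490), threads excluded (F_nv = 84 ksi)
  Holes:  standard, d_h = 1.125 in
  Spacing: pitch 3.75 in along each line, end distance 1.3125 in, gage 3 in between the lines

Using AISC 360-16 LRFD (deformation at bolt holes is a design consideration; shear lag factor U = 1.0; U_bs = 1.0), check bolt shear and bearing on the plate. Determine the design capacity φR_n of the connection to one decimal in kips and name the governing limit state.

Bolt shear: A_b = π(1)²/4 = 0.7854 in². φR_n = 0.75 × 84 × 0.7854 × 8 × 1 = 395.8 kips.
Bearing (0.3125 in plate, F_u = 65 ksi): end bolts L_c = 1.3125 − 1.125/2 = 0.75, R_n = min(1.2×0.75×0.3125×65, 2.4×1×0.3125×65) = 18.281 kips/bolt; interior L_c = 3.75 − 1.125 = 2.625, R_n = 48.75 kips/bolt. φR_n = 0.75 × (2×18.281 + 6×48.75) = 246.8 kips.
Governing: min(395.8, 246.8) = 246.8 kips → bearing.

246.8 kips (bearing governs)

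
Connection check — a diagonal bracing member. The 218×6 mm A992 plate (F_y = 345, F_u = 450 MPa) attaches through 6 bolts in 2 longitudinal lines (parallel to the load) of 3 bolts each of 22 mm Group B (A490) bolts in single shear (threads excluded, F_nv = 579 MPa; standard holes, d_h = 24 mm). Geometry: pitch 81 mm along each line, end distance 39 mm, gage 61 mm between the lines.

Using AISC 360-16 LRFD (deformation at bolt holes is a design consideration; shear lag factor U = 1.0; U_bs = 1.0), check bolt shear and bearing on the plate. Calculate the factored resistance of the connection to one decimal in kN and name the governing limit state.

Bolt shear: A_b = π(22)²/4 = 380.13 mm². φR_n = 0.75 × 579 × 380.13 × 6 × 1 = 990.4 kN.
Bearing (6 mm plate, F_u = 450 MPa): end bolts L_c = 39 − 24/2 = 27, R_n = min(1.2×27×6×450, 2.4×22×6×450) = 87.48 kN/bolt; interior L_c = 81 − 24 = 57, R_n = 142.56 kN/bolt. φR_n = 0.75 × (2×87.48 + 4×142.56) = 558.9 kN.
Governing: min(990.4, 558.9) = 558.9 kN → bearing.

558.9 kN (bearing governs)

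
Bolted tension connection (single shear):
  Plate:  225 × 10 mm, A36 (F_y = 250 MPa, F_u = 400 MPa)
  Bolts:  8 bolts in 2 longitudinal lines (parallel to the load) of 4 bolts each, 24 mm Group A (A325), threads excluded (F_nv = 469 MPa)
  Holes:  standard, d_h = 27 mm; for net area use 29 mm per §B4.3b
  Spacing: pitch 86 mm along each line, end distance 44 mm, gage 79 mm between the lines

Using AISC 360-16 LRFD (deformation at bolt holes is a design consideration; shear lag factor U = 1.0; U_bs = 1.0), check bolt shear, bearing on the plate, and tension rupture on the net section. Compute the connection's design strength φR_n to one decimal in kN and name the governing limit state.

Bolt shear: A_b = π(24)²/4 = 452.39 mm². φR_n = 0.75 × 469 × 452.39 × 8 × 1 = 1273.0 kN.
Bearing (10 mm plate, F_u = 400 MPa): end bolts L_c = 44 − 27/2 = 30.5, R_n = min(1.2×30.5×10×400, 2.4×24×10×400) = 146.4 kN/bolt; interior L_c = 86 − 27 = 59, R_n = 230.4 kN/bolt. φR_n = 0.75 × (2×146.4 + 6×230.4) = 1256.4 kN.
Tension rupture (net): A_n = (225 − 2×29)×10 = 1670 mm² (U = 1.0, A_e = A_n). φR_n = 0.75 × 400 × 1670 = 501.0 kN.
Governing: min(1273.0, 1256.4, 501.0) = 501.0 kN → net-section rupture.

501.0 kN (net-section rupture governs)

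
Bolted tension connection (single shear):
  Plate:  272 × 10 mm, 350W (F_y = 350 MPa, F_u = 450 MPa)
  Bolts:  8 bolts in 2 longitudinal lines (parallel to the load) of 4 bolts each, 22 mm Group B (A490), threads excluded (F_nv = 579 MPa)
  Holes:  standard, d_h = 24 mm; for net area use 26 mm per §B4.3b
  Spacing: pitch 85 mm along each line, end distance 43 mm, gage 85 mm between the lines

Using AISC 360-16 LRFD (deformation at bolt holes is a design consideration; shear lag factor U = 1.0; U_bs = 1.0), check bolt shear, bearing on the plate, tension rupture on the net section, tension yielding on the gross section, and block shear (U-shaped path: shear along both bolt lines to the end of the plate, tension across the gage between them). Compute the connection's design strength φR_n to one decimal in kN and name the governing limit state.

Bolt shear: A_b = π(22)²/4 = 380.13 mm². φR_n = 0.75 × 579 × 380.13 × 8 × 1 = 1320.6 kN.
Bearing (10 mm plate, F_u = 450 MPa): end bolts L_c = 43 − 24/2 = 31, R_n = min(1.2×31×10×450, 2.4×22×10×450) = 167.4 kN/bolt; interior L_c = 85 − 24 = 61, R_n = 237.6 kN/bolt. φR_n = 0.75 × (2×167.4 + 6×237.6) = 1320.3 kN.
Tension rupture (net): A_n = (272 − 2×26)×10 = 2200 mm² (U = 1.0, A_e = A_n). φR_n = 0.75 × 450 × 2200 = 742.5 kN.
Tension yield (gross): A_g = 272×10 = 2720 mm². φR_n = 0.90 × 350 × 2720 = 856.8 kN.
Block shear: shear path 2×[43+3×85] = 2×298 mm, A_gv = 5960, A_nv = 2×(298 − 3.5×26)×10 = 4140 mm²; tension across gage: (85 − 1×26)×10 = 590 mm². R_n = min(0.6×450×4140, 0.6×350×5960) + 1.0×450×590 = min(1117.8, 1251.6) + 265.5 = 1383.3 kN. φR_n = 0.75 × 1383.3 = 1037.5 kN.
Governing: min(1320.6, 1320.3, 742.5, 856.8, 1037.5) = 742.5 kN → net-section rupture.

742.5 kN (net-section rupture governs)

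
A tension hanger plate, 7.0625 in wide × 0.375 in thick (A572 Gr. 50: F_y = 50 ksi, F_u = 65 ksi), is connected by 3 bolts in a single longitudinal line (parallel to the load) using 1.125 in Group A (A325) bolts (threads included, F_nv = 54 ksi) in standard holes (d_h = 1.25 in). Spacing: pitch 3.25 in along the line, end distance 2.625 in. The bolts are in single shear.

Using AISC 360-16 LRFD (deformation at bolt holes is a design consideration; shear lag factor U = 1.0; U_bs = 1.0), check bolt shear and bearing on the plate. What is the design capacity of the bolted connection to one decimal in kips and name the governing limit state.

120.8 kips (bolt shear governs)

Bolt shear: A_b = π(1.125)²/4 = 0.99402 in². φR_n = 0.75 × 54 × 0.99402 × 3 × 1 = 120.8 kips.
Bearing (0.375 in plate, F_u = 65 ksi): end bolts L_c = 2.625 − 1.25/2 = 2, R_n = min(1.2×2×0.375×65, 2.4×1.125×0.375×65) = 58.5 kips/bolt; interior L_c = 3.25 − 1.25 = 2, R_n = 58.5 kips/bolt. φR_n = 0.75 × (1×58.5 + 2×58.5) = 131.6 kips.
Governing: min(120.8, 131.6) = 120.8 kips → bolt shear.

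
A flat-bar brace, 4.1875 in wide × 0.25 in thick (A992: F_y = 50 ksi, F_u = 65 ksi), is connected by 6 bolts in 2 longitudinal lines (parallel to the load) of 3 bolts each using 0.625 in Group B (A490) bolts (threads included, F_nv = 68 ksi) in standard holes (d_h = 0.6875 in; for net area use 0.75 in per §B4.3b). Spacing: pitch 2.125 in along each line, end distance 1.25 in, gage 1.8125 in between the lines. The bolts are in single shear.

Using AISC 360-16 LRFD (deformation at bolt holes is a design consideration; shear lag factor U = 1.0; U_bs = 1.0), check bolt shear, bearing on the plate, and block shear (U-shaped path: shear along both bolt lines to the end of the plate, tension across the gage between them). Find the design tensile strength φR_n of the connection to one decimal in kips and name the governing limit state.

66.0 kips (block shear governs)

Bolt shear: A_b = π(0.625)²/4 = 0.3068 in². φR_n = 0.75 × 68 × 0.3068 × 6 × 1 = 93.9 kips.
Bearing (0.25 in plate, F_u = 65 ksi): end bolts L_c = 1.25 − 0.6875/2 = 0.90625, R_n = min(1.2×0.90625×0.25×65, 2.4×0.625×0.25×65) = 17.672 kips/bolt; interior L_c = 2.125 − 0.6875 = 1.4375, R_n = 24.375 kips/bolt. φR_n = 0.75 × (2×17.672 + 4×24.375) = 99.6 kips.
Block shear: shear path 2×[1.25+2×2.125] = 2×5.5 in, A_gv = 2.75, A_nv = 2×(5.5 − 2.5×0.75)×0.25 = 1.8125 in²; tension across gage: (1.8125 − 1×0.75)×0.25 = 0.26563 in². R_n = min(0.6×65×1.8125, 0.6×50×2.75) + 1.0×65×0.26563 = min(70.688, 82.5) + 17.266 = 87.954 kips. φR_n = 0.75 × 87.954 = 66.0 kips.
Governing: min(93.9, 99.6, 66.0) = 66.0 kips → block shear.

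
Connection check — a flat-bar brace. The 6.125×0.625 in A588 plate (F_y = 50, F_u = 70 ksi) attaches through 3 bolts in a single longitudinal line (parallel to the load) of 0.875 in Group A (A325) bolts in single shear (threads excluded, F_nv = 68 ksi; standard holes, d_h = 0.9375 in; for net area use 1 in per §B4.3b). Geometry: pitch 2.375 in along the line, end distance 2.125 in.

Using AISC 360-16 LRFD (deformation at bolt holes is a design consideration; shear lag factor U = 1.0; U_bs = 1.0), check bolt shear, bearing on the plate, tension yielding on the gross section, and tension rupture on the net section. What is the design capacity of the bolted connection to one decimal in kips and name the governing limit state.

Bolt shear: A_b = π(0.875)²/4 = 0.60132 in². φR_n = 0.75 × 68 × 0.60132 × 3 × 1 = 92.0 kips.
Bearing (0.625 in plate, F_u = 70 ksi): end bolts L_c = 2.125 − 0.9375/2 = 1.65625, R_n = min(1.2×1.65625×0.625×70, 2.4×0.875×0.625×70) = 86.953 kips/bolt; interior L_c = 2.375 − 0.9375 = 1.4375, R_n = 75.469 kips/bolt. φR_n = 0.75 × (1×86.953 + 2×75.469) = 178.4 kips.
Tension yield (gross): A_g = 6.125×0.625 = 3.8281 in². φR_n = 0.90 × 50 × 3.8281 = 172.3 kips.
Tension rupture (net): A_n = (6.125 − 1×1)×0.625 = 3.2031 in² (U = 1.0, A_e = A_n). φR_n = 0.75 × 70 × 3.2031 = 168.2 kips.
Governing: min(92.0, 178.4, 172.3, 168.2) = 92.0 kips → bolt shear.

92.0 kips (bolt shear governs)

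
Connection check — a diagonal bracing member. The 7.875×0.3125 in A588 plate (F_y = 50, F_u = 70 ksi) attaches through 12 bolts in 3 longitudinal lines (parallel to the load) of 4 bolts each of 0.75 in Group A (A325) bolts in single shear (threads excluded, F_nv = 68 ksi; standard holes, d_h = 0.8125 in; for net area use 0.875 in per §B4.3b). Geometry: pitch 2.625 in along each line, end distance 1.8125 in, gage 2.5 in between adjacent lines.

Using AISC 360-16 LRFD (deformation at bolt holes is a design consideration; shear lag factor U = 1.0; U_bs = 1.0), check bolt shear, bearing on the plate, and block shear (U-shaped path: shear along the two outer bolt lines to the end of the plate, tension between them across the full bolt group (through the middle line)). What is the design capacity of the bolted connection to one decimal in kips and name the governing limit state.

Bolt shear: A_b = π(0.75)²/4 = 0.44179 in². φR_n = 0.75 × 68 × 0.44179 × 12 × 1 = 270.4 kips.
Bearing (0.3125 in plate, F_u = 70 ksi): end bolts L_c = 1.8125 − 0.8125/2 = 1.40625, R_n = min(1.2×1.40625×0.3125×70, 2.4×0.75×0.3125×70) = 36.914 kips/bolt; interior L_c = 2.625 − 0.8125 = 1.8125, R_n = 39.375 kips/bolt. φR_n = 0.75 × (3×36.914 + 9×39.375) = 348.8 kips.
Block shear: shear path 2×[1.8125+3×2.625] = 2×9.6875 in, A_gv = 6.0547, A_nv = 2×(9.6875 − 3.5×0.875)×0.3125 = 4.1406 in²; tension across gage: (5 − 2×0.875)×0.3125 = 1.0156 in². R_n = min(0.6×70×4.1406, 0.6×50×6.0547) + 1.0×70×1.0156 = min(173.91, 181.64) + 71.092 = 245 kips. φR_n = 0.75 × 245 = 183.8 kips.
Governing: min(270.4, 348.8, 183.8) = 183.8 kips → block shear.

183.8 kips (block shear governs)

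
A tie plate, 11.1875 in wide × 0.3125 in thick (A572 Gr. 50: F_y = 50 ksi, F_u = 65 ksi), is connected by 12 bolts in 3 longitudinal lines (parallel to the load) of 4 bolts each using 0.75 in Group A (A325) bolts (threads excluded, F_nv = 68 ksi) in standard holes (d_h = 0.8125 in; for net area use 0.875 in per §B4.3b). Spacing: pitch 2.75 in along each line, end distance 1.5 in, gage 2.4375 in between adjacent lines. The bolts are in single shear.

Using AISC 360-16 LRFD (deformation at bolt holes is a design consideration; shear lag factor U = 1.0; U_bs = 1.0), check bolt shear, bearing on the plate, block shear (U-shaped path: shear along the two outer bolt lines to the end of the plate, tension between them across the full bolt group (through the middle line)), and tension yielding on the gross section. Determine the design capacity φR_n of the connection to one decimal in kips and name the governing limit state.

157.3 kips (gross-section yield governs)

Bolt shear: A_b = π(0.75)²/4 = 0.44179 in². φR_n = 0.75 × 68 × 0.44179 × 12 × 1 = 270.4 kips.
Bearing (0.3125 in plate, F_u = 65 ksi): end bolts L_c = 1.5 − 0.8125/2 = 1.09375, R_n = min(1.2×1.09375×0.3125×65, 2.4×0.75×0.3125×65) = 26.66 kips/bolt; interior L_c = 2.75 − 0.8125 = 1.9375, R_n = 36.563 kips/bolt. φR_n = 0.75 × (3×26.66 + 9×36.563) = 306.8 kips.
Block shear: shear path 2×[1.5+3×2.75] = 2×9.75 in, A_gv = 6.0938, A_nv = 2×(9.75 − 3.5×0.875)×0.3125 = 4.1797 in²; tension across gage: (4.875 − 2×0.875)×0.3125 = 0.97656 in². R_n = min(0.6×65×4.1797, 0.6×50×6.0938) + 1.0×65×0.97656 = min(163.01, 182.81) + 63.476 = 226.49 kips. φR_n = 0.75 × 226.49 = 169.9 kips.
Tension yield (gross): A_g = 11.1875×0.3125 = 3.4961 in². φR_n = 0.90 × 50 × 3.4961 = 157.3 kips.
Governing: min(270.4, 306.8, 169.9, 157.3) = 157.3 kips → gross-section yield.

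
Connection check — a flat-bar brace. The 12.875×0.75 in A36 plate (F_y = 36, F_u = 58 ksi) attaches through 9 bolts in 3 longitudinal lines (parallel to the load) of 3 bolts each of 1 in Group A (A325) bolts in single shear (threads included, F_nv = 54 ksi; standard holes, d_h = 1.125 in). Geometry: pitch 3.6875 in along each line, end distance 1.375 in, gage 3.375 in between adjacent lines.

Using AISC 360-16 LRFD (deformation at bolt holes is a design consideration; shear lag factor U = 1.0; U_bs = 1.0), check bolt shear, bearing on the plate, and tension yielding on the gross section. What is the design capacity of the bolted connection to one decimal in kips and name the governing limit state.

286.3 kips (bolt shear governs)

Bolt shear: A_b = π(1)²/4 = 0.7854 in². φR_n = 0.75 × 54 × 0.7854 × 9 × 1 = 286.3 kips.
Bearing (0.75 in plate, F_u = 58 ksi): end bolts L_c = 1.375 − 1.125/2 = 0.8125, R_n = min(1.2×0.8125×0.75×58, 2.4×1×0.75×58) = 42.413 kips/bolt; interior L_c = 3.6875 − 1.125 = 2.5625, R_n = 104.4 kips/bolt. φR_n = 0.75 × (3×42.413 + 6×104.4) = 565.2 kips.
Tension yield (gross): A_g = 12.875×0.75 = 9.6563 in². φR_n = 0.90 × 36 × 9.6563 = 312.9 kips.
Governing: min(286.3, 565.2, 312.9) = 286.3 kips → bolt shear.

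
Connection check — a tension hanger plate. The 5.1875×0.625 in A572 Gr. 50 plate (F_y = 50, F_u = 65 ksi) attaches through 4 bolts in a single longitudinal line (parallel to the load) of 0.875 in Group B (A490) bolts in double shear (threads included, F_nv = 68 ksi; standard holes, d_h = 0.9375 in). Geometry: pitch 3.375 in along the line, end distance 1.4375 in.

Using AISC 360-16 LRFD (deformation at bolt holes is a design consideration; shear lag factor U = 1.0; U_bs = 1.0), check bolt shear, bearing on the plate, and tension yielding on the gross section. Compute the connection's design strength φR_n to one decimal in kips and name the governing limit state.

145.9 kips (gross-section yield governs)

Bolt shear: A_b = π(0.875)²/4 = 0.60132 in². φR_n = 0.75 × 68 × 0.60132 × 4 × 2 = 245.3 kips.
Bearing (0.625 in plate, F_u = 65 ksi): end bolts L_c = 1.4375 − 0.9375/2 = 0.96875, R_n = min(1.2×0.96875×0.625×65, 2.4×0.875×0.625×65) = 47.227 kips/bolt; interior L_c = 3.375 − 0.9375 = 2.4375, R_n = 85.313 kips/bolt. φR_n = 0.75 × (1×47.227 + 3×85.313) = 227.4 kips.
Tension yield (gross): A_g = 5.1875×0.625 = 3.2422 in². φR_n = 0.90 × 50 × 3.2422 = 145.9 kips.
Governing: min(245.3, 227.4, 145.9) = 145.9 kips → gross-section yield.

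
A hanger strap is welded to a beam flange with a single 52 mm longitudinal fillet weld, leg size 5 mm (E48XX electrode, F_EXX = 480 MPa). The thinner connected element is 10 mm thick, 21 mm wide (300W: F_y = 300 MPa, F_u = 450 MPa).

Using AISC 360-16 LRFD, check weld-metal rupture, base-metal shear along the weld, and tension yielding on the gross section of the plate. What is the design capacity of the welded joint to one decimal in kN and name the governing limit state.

39.7 kN (weld metal governs)

Weld metal: throat = 0.707×5 = 3.535 mm, L = 52 mm. φR_n = 0.75 × 0.6 × 480 × 3.535 × 52 = 39.7 kN.
Base metal shear (10 mm plate): yield φR_n = 1.0×0.6×300×10×52 = 93.6 kN; rupture φR_n = 0.75×0.6×450×10×52 = 105.3 kN; take 93.6 kN (yield).
Tension yield (gross): A_g = 21×10 = 210 mm². φR_n = 0.90 × 300 × 210 = 56.7 kN.
Governing: min(39.7, 93.6, 56.7) = 39.7 kN → weld metal.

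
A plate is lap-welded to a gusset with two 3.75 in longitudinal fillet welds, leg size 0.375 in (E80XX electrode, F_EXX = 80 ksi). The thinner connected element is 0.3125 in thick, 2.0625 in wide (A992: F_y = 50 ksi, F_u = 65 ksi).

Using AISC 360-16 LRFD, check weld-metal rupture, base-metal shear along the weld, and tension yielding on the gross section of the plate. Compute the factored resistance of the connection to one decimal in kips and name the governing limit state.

29.0 kips (gross-section yield governs)

Weld metal: throat = 0.707×0.375 = 0.26513 in, L = 2×3.75 = 7.5 in. φR_n = 0.75 × 0.6 × 80 × 0.26513 × 7.5 = 71.6 kips.
Base metal shear (0.3125 in plate): yield φR_n = 1.0×0.6×50×0.3125×7.5 = 70.3 kips; rupture φR_n = 0.75×0.6×65×0.3125×7.5 = 68.6 kips; take 68.6 kips (rupture).
Tension yield (gross): A_g = 2.0625×0.3125 = 0.64453 in². φR_n = 0.90 × 50 × 0.64453 = 29.0 kips.
Governing: min(71.6, 68.6, 29.0) = 29.0 kips → gross-section yield.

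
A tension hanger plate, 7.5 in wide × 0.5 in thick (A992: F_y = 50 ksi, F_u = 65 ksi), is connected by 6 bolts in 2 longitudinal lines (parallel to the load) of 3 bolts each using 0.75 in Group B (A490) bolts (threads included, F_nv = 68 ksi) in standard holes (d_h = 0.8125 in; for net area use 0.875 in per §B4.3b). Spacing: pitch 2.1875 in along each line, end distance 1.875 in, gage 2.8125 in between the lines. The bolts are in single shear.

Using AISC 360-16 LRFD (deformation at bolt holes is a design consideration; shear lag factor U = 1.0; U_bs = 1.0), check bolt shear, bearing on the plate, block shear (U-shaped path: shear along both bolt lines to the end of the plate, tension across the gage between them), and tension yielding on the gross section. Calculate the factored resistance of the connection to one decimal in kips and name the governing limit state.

Bolt shear: A_b = π(0.75)²/4 = 0.44179 in². φR_n = 0.75 × 68 × 0.44179 × 6 × 1 = 135.2 kips.
Bearing (0.5 in plate, F_u = 65 ksi): end bolts L_c = 1.875 − 0.8125/2 = 1.46875, R_n = min(1.2×1.46875×0.5×65, 2.4×0.75×0.5×65) = 57.281 kips/bolt; interior L_c = 2.1875 − 0.8125 = 1.375, R_n = 53.625 kips/bolt. φR_n = 0.75 × (2×57.281 + 4×53.625) = 246.8 kips.
Block shear: shear path 2×[1.875+2×2.1875] = 2×6.25 in, A_gv = 6.25, A_nv = 2×(6.25 − 2.5×0.875)×0.5 = 4.0625 in²; tension across gage: (2.8125 − 1×0.875)×0.5 = 0.96875 in². R_n = min(0.6×65×4.0625, 0.6×50×6.25) + 1.0×65×0.96875 = min(158.44, 187.5) + 62.969 = 221.41 kips. φR_n = 0.75 × 221.41 = 166.1 kips.
Tension yield (gross): A_g = 7.5×0.5 = 3.75 in². φR_n = 0.90 × 50 × 3.75 = 168.8 kips.
Governing: min(135.2, 246.8, 166.1, 168.8) = 135.2 kips → bolt shear.

135.2 kips (bolt shear governs)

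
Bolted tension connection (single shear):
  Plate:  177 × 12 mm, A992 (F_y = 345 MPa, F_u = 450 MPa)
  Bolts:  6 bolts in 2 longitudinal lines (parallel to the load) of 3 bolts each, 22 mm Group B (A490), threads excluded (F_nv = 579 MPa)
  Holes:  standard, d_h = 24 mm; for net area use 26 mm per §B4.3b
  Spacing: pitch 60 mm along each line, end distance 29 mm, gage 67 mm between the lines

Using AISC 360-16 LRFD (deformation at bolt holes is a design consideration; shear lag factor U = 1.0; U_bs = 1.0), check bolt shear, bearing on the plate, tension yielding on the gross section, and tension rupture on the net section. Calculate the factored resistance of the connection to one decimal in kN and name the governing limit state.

Bolt shear: A_b = π(22)²/4 = 380.13 mm². φR_n = 0.75 × 579 × 380.13 × 6 × 1 = 990.4 kN.
Bearing (12 mm plate, F_u = 450 MPa): end bolts L_c = 29 − 24/2 = 17, R_n = min(1.2×17×12×450, 2.4×22×12×450) = 110.16 kN/bolt; interior L_c = 60 − 24 = 36, R_n = 233.28 kN/bolt. φR_n = 0.75 × (2×110.16 + 4×233.28) = 865.1 kN.
Tension yield (gross): A_g = 177×12 = 2124 mm². φR_n = 0.90 × 345 × 2124 = 659.5 kN.
Tension rupture (net): A_n = (177 − 2×26)×12 = 1500 mm² (U = 1.0, A_e = A_n). φR_n = 0.75 × 450 × 1500 = 506.3 kN.
Governing: min(990.4, 865.1, 659.5, 506.3) = 506.3 kN → net-section rupture.

506.3 kN (net-section rupture governs)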